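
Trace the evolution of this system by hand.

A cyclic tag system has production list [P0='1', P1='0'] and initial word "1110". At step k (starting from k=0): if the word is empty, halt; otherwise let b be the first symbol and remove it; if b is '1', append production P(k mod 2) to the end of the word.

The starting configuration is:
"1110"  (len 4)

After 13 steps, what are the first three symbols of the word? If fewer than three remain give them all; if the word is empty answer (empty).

0) "1110"  (len 4)
1) "1101"  (len 4)
2) "1010"  (len 4)
3) "0101"  (len 4)
4) "101"  (len 3)
5) "011"  (len 3)
6) "11"  (len 2)
7) "11"  (len 2)
8) "10"  (len 2)
9) "01"  (len 2)
10) "1"  (len 1)
11) "1"  (len 1)
12) "0"  (len 1)
13) (halted — word empty)

(empty)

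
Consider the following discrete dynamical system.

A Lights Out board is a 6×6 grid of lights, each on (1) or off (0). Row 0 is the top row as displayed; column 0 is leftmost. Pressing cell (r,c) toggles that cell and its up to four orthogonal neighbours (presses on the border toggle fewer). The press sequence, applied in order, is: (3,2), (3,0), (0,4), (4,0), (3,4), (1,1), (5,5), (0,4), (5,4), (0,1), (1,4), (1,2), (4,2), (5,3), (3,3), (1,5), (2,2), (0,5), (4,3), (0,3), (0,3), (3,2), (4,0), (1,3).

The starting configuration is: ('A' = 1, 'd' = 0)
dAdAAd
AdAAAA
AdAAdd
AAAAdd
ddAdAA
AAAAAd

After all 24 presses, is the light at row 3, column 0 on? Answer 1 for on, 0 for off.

0

gen 0: dAdAAd
AdAAAA
AdAAdd
AAAAdd
ddAdAA
AAAAAd
gen 1: dAdAAd
AdAAAA
AddAdd
Addddd
ddddAA
AAAAAd
gen 2: dAdAAd
AdAAAA
dddAdd
dAdddd
AdddAA
AAAAAd
gen 3: dAdddA
AdAAdA
dddAdd
dAdddd
AdddAA
AAAAAd
gen 4: dAdddA
AdAAdA
dddAdd
AAdddd
dAddAA
dAAAAd
gen 5: dAdddA
AdAAdA
dddAAd
AAdAAA
dAdddA
dAAAAd
gen 6: dddddA
dAdAdA
dAdAAd
AAdAAA
dAdddA
dAAAAd
gen 7: dddddA
dAdAdA
dAdAAd
AAdAAA
dAdddd
dAAAdA
gen 8: dddAAd
dAdAAA
dAdAAd
AAdAAA
dAdddd
dAAAdA
gen 9: dddAAd
dAdAAA
dAdAAd
AAdAAA
dAddAd
dAAdAd
gen 10: AAAAAd
dddAAA
dAdAAd
AAdAAA
dAddAd
dAAdAd
gen 11: AAAAdd
dddddd
dAdAdd
AAdAAA
dAddAd
dAAdAd
gen 12: AAdAdd
dAAAdd
dAAAdd
AAdAAA
dAddAd
dAAdAd
gen 13: AAdAdd
dAAAdd
dAAAdd
AAAAAA
ddAAAd
dAddAd
gen 14: AAdAdd
dAAAdd
dAAAdd
AAAAAA
ddAdAd
dAAAdd
gen 15: AAdAdd
dAAAdd
dAAddd
AAdddA
ddAAAd
dAAAdd
gen 16: AAdAdA
dAAAAA
dAAddA
AAdddA
ddAAAd
dAAAdd
gen 17: AAdAdA
dAdAAA
dddAdA
AAAddA
ddAAAd
dAAAdd
gen 18: AAdAAd
dAdAAd
dddAdA
AAAddA
ddAAAd
dAAAdd
gen 19: AAdAAd
dAdAAd
dddAdA
AAAAdA
dddddd
dAAddd
gen 20: AAAddd
dAddAd
dddAdA
AAAAdA
dddddd
dAAddd
gen 21: AAdAAd
dAdAAd
dddAdA
AAAAdA
dddddd
dAAddd
gen 22: AAdAAd
dAdAAd
ddAAdA
AddddA
ddAddd
dAAddd
gen 23: AAdAAd
dAdAAd
ddAAdA
dddddA
AAAddd
AAAddd
gen 24: AAddAd
dAAddd
ddAddA
dddddA
AAAddd
AAAddd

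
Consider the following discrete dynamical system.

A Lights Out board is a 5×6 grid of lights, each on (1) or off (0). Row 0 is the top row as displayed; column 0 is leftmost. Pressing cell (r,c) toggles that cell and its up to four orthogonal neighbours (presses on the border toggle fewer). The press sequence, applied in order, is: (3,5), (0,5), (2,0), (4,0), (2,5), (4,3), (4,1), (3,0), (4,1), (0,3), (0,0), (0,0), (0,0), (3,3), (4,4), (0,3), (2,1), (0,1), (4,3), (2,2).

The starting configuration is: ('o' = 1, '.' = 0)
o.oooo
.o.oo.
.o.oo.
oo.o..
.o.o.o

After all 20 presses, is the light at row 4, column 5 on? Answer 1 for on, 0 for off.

step 0: o.oooo
.o.oo.
.o.oo.
oo.o..
.o.o.o
step 1: o.oooo
.o.oo.
.o.ooo
oo.ooo
.o.o..
step 2: o.oo..
.o.ooo
.o.ooo
oo.ooo
.o.o..
step 3: o.oo..
oo.ooo
o..ooo
.o.ooo
.o.o..
step 4: o.oo..
oo.ooo
o..ooo
oo.ooo
o..o..
step 5: o.oo..
oo.oo.
o..o..
oo.oo.
o..o..
step 6: o.oo..
oo.oo.
o..o..
oo..o.
o.o.o.
step 7: o.oo..
oo.oo.
o..o..
o...o.
.o..o.
step 8: o.oo..
oo.oo.
...o..
.o..o.
oo..o.
step 9: o.oo..
oo.oo.
...o..
....o.
..o.o.
step 10: o...o.
oo..o.
...o..
....o.
..o.o.
step 11: .o..o.
.o..o.
...o..
....o.
..o.o.
step 12: o...o.
oo..o.
...o..
....o.
..o.o.
step 13: .o..o.
.o..o.
...o..
....o.
..o.o.
step 14: .o..o.
.o..o.
......
..oo..
..ooo.
step 15: .o..o.
.o..o.
......
..ooo.
..o..o
step 16: .ooo..
.o.oo.
......
..ooo.
..o..o
step 17: .ooo..
...oo.
ooo...
.oooo.
..o..o
step 18: o..o..
.o.oo.
ooo...
.oooo.
..o..o
step 19: o..o..
.o.oo.
ooo...
.oo.o.
...ooo
step 20: o..o..
.oooo.
o..o..
.o..o.
...ooo

1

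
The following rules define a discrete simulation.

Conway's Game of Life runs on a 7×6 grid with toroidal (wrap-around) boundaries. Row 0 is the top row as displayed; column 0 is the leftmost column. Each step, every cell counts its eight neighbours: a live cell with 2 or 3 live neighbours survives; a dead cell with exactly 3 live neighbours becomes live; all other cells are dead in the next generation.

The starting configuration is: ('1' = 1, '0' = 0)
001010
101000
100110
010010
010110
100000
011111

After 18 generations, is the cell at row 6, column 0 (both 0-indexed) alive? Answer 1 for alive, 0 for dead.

1

0) 001010
101000
100110
010010
010110
100000
011111
1) 100010
001010
101110
110000
111111
100000
111011
2) 101010
001010
101010
000000
001110
000000
000110
3) 011010
001010
010001
011011
000100
001000
000111
4) 011000
101011
010001
011111
010110
001000
010011
5) 001000
001111
000000
010001
110001
111001
110100
6) 100001
001110
101101
010001
000010
000010
000101
7) 101001
001000
100001
011101
000011
000111
100001
8) 100001
000000
100111
011100
000000
000100
010100
9) 100000
000000
110111
111101
000100
001000
101010
10) 010001
010010
000100
000000
100110
011000
000101
11) 001001
101010
000000
000110
011100
111001
010010
12) 101011
010101
000011
000110
000001
000011
000110
13) 111000
011100
101001
000100
000101
000101
100000
14) 100100
000101
100010
101101
001100
100001
101001
15) 111100
100101
111000
101001
001100
101111
000010
16) 111100
000111
001110
100001
000000
011001
000000
17) 111101
100001
101000
000111
010001
000000
000100
18) 011101
000110
110100
011111
100001
000000
110110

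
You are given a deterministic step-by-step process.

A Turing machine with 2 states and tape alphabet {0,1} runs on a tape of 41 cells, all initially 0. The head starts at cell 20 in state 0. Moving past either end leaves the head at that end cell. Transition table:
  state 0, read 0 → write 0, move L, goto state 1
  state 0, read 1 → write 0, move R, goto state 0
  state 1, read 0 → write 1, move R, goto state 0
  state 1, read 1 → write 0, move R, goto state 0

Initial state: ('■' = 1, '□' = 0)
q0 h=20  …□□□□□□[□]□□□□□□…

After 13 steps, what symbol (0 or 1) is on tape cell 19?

0

[0] q0 h=20  …□□□□□□[□]□□□□□□…
[1] q1 h=19  …□□□□□□[□]□□□□□□…
[2] q0 h=20  …□□□□□■[□]□□□□□□…
[3] q1 h=19  …□□□□□□[■]□□□□□□…
[4] q0 h=20  …□□□□□□[□]□□□□□□…
[5] q1 h=19  …□□□□□□[□]□□□□□□…
[6] q0 h=20  …□□□□□■[□]□□□□□□…
[7] q1 h=19  …□□□□□□[■]□□□□□□…
[8] q0 h=20  …□□□□□□[□]□□□□□□…
[9] q1 h=19  …□□□□□□[□]□□□□□□…
[10] q0 h=20  …□□□□□■[□]□□□□□□…
[11] q1 h=19  …□□□□□□[■]□□□□□□…
[12] q0 h=20  …□□□□□□[□]□□□□□□…
[13] q1 h=19  …□□□□□□[□]□□□□□□…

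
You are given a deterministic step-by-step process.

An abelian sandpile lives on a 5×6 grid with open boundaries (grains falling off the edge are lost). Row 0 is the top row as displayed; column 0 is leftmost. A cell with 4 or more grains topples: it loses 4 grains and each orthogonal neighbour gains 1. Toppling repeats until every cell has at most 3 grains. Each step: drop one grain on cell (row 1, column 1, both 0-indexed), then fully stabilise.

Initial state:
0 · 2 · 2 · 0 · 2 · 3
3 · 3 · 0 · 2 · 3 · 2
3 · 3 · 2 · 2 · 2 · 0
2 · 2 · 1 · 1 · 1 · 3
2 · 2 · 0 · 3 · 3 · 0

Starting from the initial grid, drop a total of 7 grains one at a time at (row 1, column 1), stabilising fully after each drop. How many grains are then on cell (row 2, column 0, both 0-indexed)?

1

step 0: 0 · 2 · 2 · 0 · 2 · 3
3 · 3 · 0 · 2 · 3 · 2
3 · 3 · 2 · 2 · 2 · 0
2 · 2 · 1 · 1 · 1 · 3
2 · 2 · 0 · 3 · 3 · 0
step 1: 1 · 3 · 2 · 0 · 2 · 3
1 · 2 · 1 · 2 · 3 · 2
1 · 1 · 3 · 2 · 2 · 0
3 · 3 · 1 · 1 · 1 · 3
2 · 2 · 0 · 3 · 3 · 0
step 2: 1 · 3 · 2 · 0 · 2 · 3
1 · 3 · 1 · 2 · 3 · 2
1 · 1 · 3 · 2 · 2 · 0
3 · 3 · 1 · 1 · 1 · 3
2 · 2 · 0 · 3 · 3 · 0
step 3: 2 · 0 · 3 · 0 · 2 · 3
2 · 1 · 2 · 2 · 3 · 2
1 · 2 · 3 · 2 · 2 · 0
3 · 3 · 1 · 1 · 1 · 3
2 · 2 · 0 · 3 · 3 · 0
step 4: 2 · 0 · 3 · 0 · 2 · 3
2 · 2 · 2 · 2 · 3 · 2
1 · 2 · 3 · 2 · 2 · 0
3 · 3 · 1 · 1 · 1 · 3
2 · 2 · 0 · 3 · 3 · 0
step 5: 2 · 0 · 3 · 0 · 2 · 3
2 · 3 · 2 · 2 · 3 · 2
1 · 2 · 3 · 2 · 2 · 0
3 · 3 · 1 · 1 · 1 · 3
2 · 2 · 0 · 3 · 3 · 0
step 6: 2 · 1 · 3 · 0 · 2 · 3
3 · 0 · 3 · 2 · 3 · 2
1 · 3 · 3 · 2 · 2 · 0
3 · 3 · 1 · 1 · 1 · 3
2 · 2 · 0 · 3 · 3 · 0
step 7: 2 · 1 · 3 · 0 · 2 · 3
3 · 1 · 3 · 2 · 3 · 2
1 · 3 · 3 · 2 · 2 · 0
3 · 3 · 1 · 1 · 1 · 3
2 · 2 · 0 · 3 · 3 · 0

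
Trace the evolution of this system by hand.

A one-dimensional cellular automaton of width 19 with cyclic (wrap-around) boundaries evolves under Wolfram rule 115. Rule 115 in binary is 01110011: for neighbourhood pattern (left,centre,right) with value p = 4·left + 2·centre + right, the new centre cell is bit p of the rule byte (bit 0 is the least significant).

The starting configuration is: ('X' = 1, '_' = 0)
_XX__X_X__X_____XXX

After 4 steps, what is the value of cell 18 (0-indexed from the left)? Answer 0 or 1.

0) _XX__X_X__X_____XXX
1) X_XXX_X_XX_XXXXX__X
2) XX__XX_X_XX____XXX_
3) _XXX_XX_X_XXXXX__XX
4) X__XX_XX_X____XXX_X

1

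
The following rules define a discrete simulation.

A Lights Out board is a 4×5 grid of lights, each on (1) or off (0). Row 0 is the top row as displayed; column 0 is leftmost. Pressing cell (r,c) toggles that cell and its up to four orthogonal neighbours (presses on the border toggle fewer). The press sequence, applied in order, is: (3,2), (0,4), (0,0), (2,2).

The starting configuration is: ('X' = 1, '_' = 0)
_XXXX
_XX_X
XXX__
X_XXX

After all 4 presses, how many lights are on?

11

k=0  _XXXX
_XX_X
XXX__
X_XXX
k=1  _XXXX
_XX_X
XX___
XX__X
k=2  _XX__
_XX__
XX___
XX__X
k=3  X_X__
XXX__
XX___
XX__X
k=4  X_X__
XX___
X_XX_
XXX_X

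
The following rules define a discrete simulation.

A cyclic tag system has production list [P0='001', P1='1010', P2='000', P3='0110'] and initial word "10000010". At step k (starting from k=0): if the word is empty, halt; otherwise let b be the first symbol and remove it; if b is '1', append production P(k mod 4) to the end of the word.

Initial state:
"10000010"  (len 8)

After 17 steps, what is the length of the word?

k=0  "10000010"  (len 8)
k=1  "0000010001"  (len 10)
k=2  "000010001"  (len 9)
k=3  "00010001"  (len 8)
k=4  "0010001"  (len 7)
k=5  "010001"  (len 6)
k=6  "10001"  (len 5)
k=7  "0001000"  (len 7)
k=8  "001000"  (len 6)
k=9  "01000"  (len 5)
k=10  "1000"  (len 4)
k=11  "000000"  (len 6)
k=12  "00000"  (len 5)
k=13  "0000"  (len 4)
k=14  "000"  (len 3)
k=15  "00"  (len 2)
k=16  "0"  (len 1)
k=17  (halted — word empty)

0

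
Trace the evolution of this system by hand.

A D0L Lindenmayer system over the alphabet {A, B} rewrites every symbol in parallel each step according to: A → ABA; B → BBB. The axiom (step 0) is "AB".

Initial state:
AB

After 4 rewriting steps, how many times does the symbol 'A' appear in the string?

16

t=0: AB
t=1: ABABBB
t=2: ABABBBABABBBBBBBBB
t=3: ABABBBABABBBBBBBBBABABBBABABBBBBBBBBBBBBBBBBBBBBBBBBBB
t=4: ABABBBABABBBBBBBBBABABBBABABBBBBBBBBBBBBBBBBBBBBBBBBBBABAB…BBBBBBBBBBBBBBBBBBBBBBBBBBBBBBBBBBBBBBBBBBBBBBBBBBBBBBBBBB  (len 162)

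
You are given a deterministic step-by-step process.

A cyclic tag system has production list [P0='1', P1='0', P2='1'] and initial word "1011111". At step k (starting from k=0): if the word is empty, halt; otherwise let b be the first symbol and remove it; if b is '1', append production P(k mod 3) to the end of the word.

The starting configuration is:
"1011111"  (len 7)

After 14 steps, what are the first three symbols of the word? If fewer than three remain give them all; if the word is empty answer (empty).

k=0  "1011111"  (len 7)
k=1  "0111111"  (len 7)
k=2  "111111"  (len 6)
k=3  "111111"  (len 6)
k=4  "111111"  (len 6)
k=5  "111110"  (len 6)
k=6  "111101"  (len 6)
k=7  "111011"  (len 6)
k=8  "110110"  (len 6)
k=9  "101101"  (len 6)
k=10  "011011"  (len 6)
k=11  "11011"  (len 5)
k=12  "10111"  (len 5)
k=13  "01111"  (len 5)
k=14  "1111"  (len 4)

111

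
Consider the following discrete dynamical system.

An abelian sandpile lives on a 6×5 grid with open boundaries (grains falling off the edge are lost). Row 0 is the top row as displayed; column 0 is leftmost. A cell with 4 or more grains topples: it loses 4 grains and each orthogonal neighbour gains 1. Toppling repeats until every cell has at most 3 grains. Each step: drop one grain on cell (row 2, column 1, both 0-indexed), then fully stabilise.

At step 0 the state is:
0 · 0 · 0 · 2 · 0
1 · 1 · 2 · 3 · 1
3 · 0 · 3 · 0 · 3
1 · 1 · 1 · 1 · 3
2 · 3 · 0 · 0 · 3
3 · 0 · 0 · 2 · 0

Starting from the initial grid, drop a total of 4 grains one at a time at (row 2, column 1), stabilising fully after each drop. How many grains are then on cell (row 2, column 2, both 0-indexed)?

gen 0: 0 · 0 · 0 · 2 · 0
1 · 1 · 2 · 3 · 1
3 · 0 · 3 · 0 · 3
1 · 1 · 1 · 1 · 3
2 · 3 · 0 · 0 · 3
3 · 0 · 0 · 2 · 0
gen 1: 0 · 0 · 0 · 2 · 0
1 · 1 · 2 · 3 · 1
3 · 1 · 3 · 0 · 3
1 · 1 · 1 · 1 · 3
2 · 3 · 0 · 0 · 3
3 · 0 · 0 · 2 · 0
gen 2: 0 · 0 · 0 · 2 · 0
1 · 1 · 2 · 3 · 1
3 · 2 · 3 · 0 · 3
1 · 1 · 1 · 1 · 3
2 · 3 · 0 · 0 · 3
3 · 0 · 0 · 2 · 0
gen 3: 0 · 0 · 0 · 2 · 0
1 · 1 · 2 · 3 · 1
3 · 3 · 3 · 0 · 3
1 · 1 · 1 · 1 · 3
2 · 3 · 0 · 0 · 3
3 · 0 · 0 · 2 · 0
gen 4: 0 · 0 · 0 · 2 · 0
2 · 2 · 3 · 3 · 1
0 · 2 · 0 · 1 · 3
2 · 2 · 2 · 1 · 3
2 · 3 · 0 · 0 · 3
3 · 0 · 0 · 2 · 0

0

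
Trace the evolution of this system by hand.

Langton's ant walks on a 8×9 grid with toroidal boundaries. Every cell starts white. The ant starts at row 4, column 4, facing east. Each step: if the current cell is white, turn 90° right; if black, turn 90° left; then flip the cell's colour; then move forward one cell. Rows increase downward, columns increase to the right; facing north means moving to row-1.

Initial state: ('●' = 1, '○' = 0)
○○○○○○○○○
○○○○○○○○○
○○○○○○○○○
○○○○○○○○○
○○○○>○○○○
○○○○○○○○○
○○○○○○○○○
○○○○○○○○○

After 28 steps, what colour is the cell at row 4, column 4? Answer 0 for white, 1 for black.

0

k=0  ○○○○○○○○○
○○○○○○○○○
○○○○○○○○○
○○○○○○○○○
○○○○>○○○○
○○○○○○○○○
○○○○○○○○○
○○○○○○○○○
k=1  ○○○○○○○○○
○○○○○○○○○
○○○○○○○○○
○○○○○○○○○
○○○○●○○○○
○○○○v○○○○
○○○○○○○○○
○○○○○○○○○
k=2  ○○○○○○○○○
○○○○○○○○○
○○○○○○○○○
○○○○○○○○○
○○○○●○○○○
○○○<●○○○○
○○○○○○○○○
○○○○○○○○○
k=3  ○○○○○○○○○
○○○○○○○○○
○○○○○○○○○
○○○○○○○○○
○○○^●○○○○
○○○●●○○○○
○○○○○○○○○
○○○○○○○○○
k=4  ○○○○○○○○○
○○○○○○○○○
○○○○○○○○○
○○○○○○○○○
○○○●>○○○○
○○○●●○○○○
○○○○○○○○○
○○○○○○○○○
k=5  ○○○○○○○○○
○○○○○○○○○
○○○○○○○○○
○○○○^○○○○
○○○●○○○○○
○○○●●○○○○
○○○○○○○○○
○○○○○○○○○
k=6  ○○○○○○○○○
○○○○○○○○○
○○○○○○○○○
○○○○●>○○○
○○○●○○○○○
○○○●●○○○○
○○○○○○○○○
○○○○○○○○○
k=7  ○○○○○○○○○
○○○○○○○○○
○○○○○○○○○
○○○○●●○○○
○○○●○v○○○
○○○●●○○○○
○○○○○○○○○
○○○○○○○○○
k=8  ○○○○○○○○○
○○○○○○○○○
○○○○○○○○○
○○○○●●○○○
○○○●<●○○○
○○○●●○○○○
○○○○○○○○○
○○○○○○○○○
k=9  ○○○○○○○○○
○○○○○○○○○
○○○○○○○○○
○○○○^●○○○
○○○●●●○○○
○○○●●○○○○
○○○○○○○○○
○○○○○○○○○
k=10  ○○○○○○○○○
○○○○○○○○○
○○○○○○○○○
○○○<○●○○○
○○○●●●○○○
○○○●●○○○○
○○○○○○○○○
○○○○○○○○○
k=11  ○○○○○○○○○
○○○○○○○○○
○○○^○○○○○
○○○●○●○○○
○○○●●●○○○
○○○●●○○○○
○○○○○○○○○
○○○○○○○○○
k=12  ○○○○○○○○○
○○○○○○○○○
○○○●>○○○○
○○○●○●○○○
○○○●●●○○○
○○○●●○○○○
○○○○○○○○○
○○○○○○○○○
k=13  ○○○○○○○○○
○○○○○○○○○
○○○●●○○○○
○○○●v●○○○
○○○●●●○○○
○○○●●○○○○
○○○○○○○○○
○○○○○○○○○
k=14  ○○○○○○○○○
○○○○○○○○○
○○○●●○○○○
○○○<●●○○○
○○○●●●○○○
○○○●●○○○○
○○○○○○○○○
○○○○○○○○○
k=15  ○○○○○○○○○
○○○○○○○○○
○○○●●○○○○
○○○○●●○○○
○○○v●●○○○
○○○●●○○○○
○○○○○○○○○
○○○○○○○○○
k=16  ○○○○○○○○○
○○○○○○○○○
○○○●●○○○○
○○○○●●○○○
○○○○>●○○○
○○○●●○○○○
○○○○○○○○○
○○○○○○○○○
k=17  ○○○○○○○○○
○○○○○○○○○
○○○●●○○○○
○○○○^●○○○
○○○○○●○○○
○○○●●○○○○
○○○○○○○○○
○○○○○○○○○
k=18  ○○○○○○○○○
○○○○○○○○○
○○○●●○○○○
○○○<○●○○○
○○○○○●○○○
○○○●●○○○○
○○○○○○○○○
○○○○○○○○○
k=19  ○○○○○○○○○
○○○○○○○○○
○○○^●○○○○
○○○●○●○○○
○○○○○●○○○
○○○●●○○○○
○○○○○○○○○
○○○○○○○○○
k=20  ○○○○○○○○○
○○○○○○○○○
○○<○●○○○○
○○○●○●○○○
○○○○○●○○○
○○○●●○○○○
○○○○○○○○○
○○○○○○○○○
k=21  ○○○○○○○○○
○○^○○○○○○
○○●○●○○○○
○○○●○●○○○
○○○○○●○○○
○○○●●○○○○
○○○○○○○○○
○○○○○○○○○
k=22  ○○○○○○○○○
○○●>○○○○○
○○●○●○○○○
○○○●○●○○○
○○○○○●○○○
○○○●●○○○○
○○○○○○○○○
○○○○○○○○○
k=23  ○○○○○○○○○
○○●●○○○○○
○○●v●○○○○
○○○●○●○○○
○○○○○●○○○
○○○●●○○○○
○○○○○○○○○
○○○○○○○○○
k=24  ○○○○○○○○○
○○●●○○○○○
○○<●●○○○○
○○○●○●○○○
○○○○○●○○○
○○○●●○○○○
○○○○○○○○○
○○○○○○○○○
k=25  ○○○○○○○○○
○○●●○○○○○
○○○●●○○○○
○○v●○●○○○
○○○○○●○○○
○○○●●○○○○
○○○○○○○○○
○○○○○○○○○
k=26  ○○○○○○○○○
○○●●○○○○○
○○○●●○○○○
○<●●○●○○○
○○○○○●○○○
○○○●●○○○○
○○○○○○○○○
○○○○○○○○○
k=27  ○○○○○○○○○
○○●●○○○○○
○^○●●○○○○
○●●●○●○○○
○○○○○●○○○
○○○●●○○○○
○○○○○○○○○
○○○○○○○○○
k=28  ○○○○○○○○○
○○●●○○○○○
○●>●●○○○○
○●●●○●○○○
○○○○○●○○○
○○○●●○○○○
○○○○○○○○○
○○○○○○○○○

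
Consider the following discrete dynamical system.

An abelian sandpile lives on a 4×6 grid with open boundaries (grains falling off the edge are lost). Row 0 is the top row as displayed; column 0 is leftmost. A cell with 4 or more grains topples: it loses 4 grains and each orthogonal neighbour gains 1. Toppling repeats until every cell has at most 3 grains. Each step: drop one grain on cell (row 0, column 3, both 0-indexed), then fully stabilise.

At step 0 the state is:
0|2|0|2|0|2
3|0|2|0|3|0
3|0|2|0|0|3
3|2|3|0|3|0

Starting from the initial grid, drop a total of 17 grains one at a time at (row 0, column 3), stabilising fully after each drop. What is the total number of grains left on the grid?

43

t=0: 0|2|0|2|0|2
3|0|2|0|3|0
3|0|2|0|0|3
3|2|3|0|3|0
t=1: 0|2|0|3|0|2
3|0|2|0|3|0
3|0|2|0|0|3
3|2|3|0|3|0
t=2: 0|2|1|0|1|2
3|0|2|1|3|0
3|0|2|0|0|3
3|2|3|0|3|0
t=3: 0|2|1|1|1|2
3|0|2|1|3|0
3|0|2|0|0|3
3|2|3|0|3|0
t=4: 0|2|1|2|1|2
3|0|2|1|3|0
3|0|2|0|0|3
3|2|3|0|3|0
t=5: 0|2|1|3|1|2
3|0|2|1|3|0
3|0|2|0|0|3
3|2|3|0|3|0
t=6: 0|2|2|0|2|2
3|0|2|2|3|0
3|0|2|0|0|3
3|2|3|0|3|0
t=7: 0|2|2|1|2|2
3|0|2|2|3|0
3|0|2|0|0|3
3|2|3|0|3|0
t=8: 0|2|2|2|2|2
3|0|2|2|3|0
3|0|2|0|0|3
3|2|3|0|3|0
t=9: 0|2|2|3|2|2
3|0|2|2|3|0
3|0|2|0|0|3
3|2|3|0|3|0
t=10: 0|2|3|0|3|2
3|0|2|3|3|0
3|0|2|0|0|3
3|2|3|0|3|0
t=11: 0|2|3|1|3|2
3|0|2|3|3|0
3|0|2|0|0|3
3|2|3|0|3|0
t=12: 0|2|3|2|3|2
3|0|2|3|3|0
3|0|2|0|0|3
3|2|3|0|3|0
t=13: 0|2|3|3|3|2
3|0|2|3|3|0
3|0|2|0|0|3
3|2|3|0|3|0
t=14: 0|3|1|3|1|3
3|1|0|2|1|1
3|0|3|1|1|3
3|2|3|0|3|0
t=15: 0|3|2|0|2|3
3|1|0|3|1|1
3|0|3|1|1|3
3|2|3|0|3|0
t=16: 0|3|2|1|2|3
3|1|0|3|1|1
3|0|3|1|1|3
3|2|3|0|3|0
t=17: 0|3|2|2|2|3
3|1|0|3|1|1
3|0|3|1|1|3
3|2|3|0|3|0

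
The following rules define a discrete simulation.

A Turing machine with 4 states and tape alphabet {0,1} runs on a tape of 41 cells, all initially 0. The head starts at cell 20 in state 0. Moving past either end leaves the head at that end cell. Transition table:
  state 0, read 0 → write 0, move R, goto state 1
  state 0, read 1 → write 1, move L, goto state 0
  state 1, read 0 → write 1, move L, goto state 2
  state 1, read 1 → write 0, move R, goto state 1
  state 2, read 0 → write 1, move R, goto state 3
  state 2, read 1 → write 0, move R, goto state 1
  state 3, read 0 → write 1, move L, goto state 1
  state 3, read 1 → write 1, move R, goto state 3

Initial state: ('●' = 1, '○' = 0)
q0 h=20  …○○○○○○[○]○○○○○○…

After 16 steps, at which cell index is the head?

k=0  q0 h=20  …○○○○○○[○]○○○○○○…
k=1  q1 h=21  …○○○○○○[○]○○○○○○…
k=2  q2 h=20  …○○○○○○[○]●○○○○○…
k=3  q3 h=21  …○○○○○●[●]○○○○○○…
k=4  q3 h=22  …○○○○●●[○]○○○○○○…
k=5  q1 h=21  …○○○○○●[●]●○○○○○…
k=6  q1 h=22  …○○○○●○[●]○○○○○○…
k=7  q1 h=23  …○○○●○○[○]○○○○○○…
k=8  q2 h=22  …○○○○●○[○]●○○○○○…
k=9  q3 h=23  …○○○●○●[●]○○○○○○…
k=10  q3 h=24  …○○●○●●[○]○○○○○○…
k=11  q1 h=23  …○○○●○●[●]●○○○○○…
k=12  q1 h=24  …○○●○●○[●]○○○○○○…
k=13  q1 h=25  …○●○●○○[○]○○○○○○…
k=14  q2 h=24  …○○●○●○[○]●○○○○○…
k=15  q3 h=25  …○●○●○●[●]○○○○○○…
k=16  q3 h=26  …●○●○●●[○]○○○○○○…

26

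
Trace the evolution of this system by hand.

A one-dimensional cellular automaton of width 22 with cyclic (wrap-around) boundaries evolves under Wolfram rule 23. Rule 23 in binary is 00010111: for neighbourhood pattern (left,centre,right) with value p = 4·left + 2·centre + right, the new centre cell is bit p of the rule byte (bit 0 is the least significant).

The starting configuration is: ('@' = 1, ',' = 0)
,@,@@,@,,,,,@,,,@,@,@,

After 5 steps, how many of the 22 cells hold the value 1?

18

[0] ,@,@@,@,,,,,@,,,@,@,@,
[1] @@,,,,@@@@@@@@@@@,@,@@
[2] ,,@@@@,,,,,,,,,,,,@,,,
[3] @@,,,,@@@@@@@@@@@@@@@@
[4] ,,@@@@,,,,,,,,,,,,,,,,
[5] @@,,,,@@@@@@@@@@@@@@@@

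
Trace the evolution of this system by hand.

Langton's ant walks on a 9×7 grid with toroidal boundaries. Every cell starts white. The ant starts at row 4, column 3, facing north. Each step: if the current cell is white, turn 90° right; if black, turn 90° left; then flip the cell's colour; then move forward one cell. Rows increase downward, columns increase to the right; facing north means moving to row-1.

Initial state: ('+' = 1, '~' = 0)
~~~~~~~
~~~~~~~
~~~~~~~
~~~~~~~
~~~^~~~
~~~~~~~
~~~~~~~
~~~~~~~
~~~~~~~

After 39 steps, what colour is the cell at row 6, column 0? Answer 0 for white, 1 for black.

1

k=0  ~~~~~~~
~~~~~~~
~~~~~~~
~~~~~~~
~~~^~~~
~~~~~~~
~~~~~~~
~~~~~~~
~~~~~~~
k=1  ~~~~~~~
~~~~~~~
~~~~~~~
~~~~~~~
~~~+>~~
~~~~~~~
~~~~~~~
~~~~~~~
~~~~~~~
k=2  ~~~~~~~
~~~~~~~
~~~~~~~
~~~~~~~
~~~++~~
~~~~v~~
~~~~~~~
~~~~~~~
~~~~~~~
k=3  ~~~~~~~
~~~~~~~
~~~~~~~
~~~~~~~
~~~++~~
~~~<+~~
~~~~~~~
~~~~~~~
~~~~~~~
k=4  ~~~~~~~
~~~~~~~
~~~~~~~
~~~~~~~
~~~^+~~
~~~++~~
~~~~~~~
~~~~~~~
~~~~~~~
k=5  ~~~~~~~
~~~~~~~
~~~~~~~
~~~~~~~
~~<~+~~
~~~++~~
~~~~~~~
~~~~~~~
~~~~~~~
k=6  ~~~~~~~
~~~~~~~
~~~~~~~
~~^~~~~
~~+~+~~
~~~++~~
~~~~~~~
~~~~~~~
~~~~~~~
k=7  ~~~~~~~
~~~~~~~
~~~~~~~
~~+>~~~
~~+~+~~
~~~++~~
~~~~~~~
~~~~~~~
~~~~~~~
k=8  ~~~~~~~
~~~~~~~
~~~~~~~
~~++~~~
~~+v+~~
~~~++~~
~~~~~~~
~~~~~~~
~~~~~~~
k=9  ~~~~~~~
~~~~~~~
~~~~~~~
~~++~~~
~~<++~~
~~~++~~
~~~~~~~
~~~~~~~
~~~~~~~
k=10  ~~~~~~~
~~~~~~~
~~~~~~~
~~++~~~
~~~++~~
~~v++~~
~~~~~~~
~~~~~~~
~~~~~~~
k=11  ~~~~~~~
~~~~~~~
~~~~~~~
~~++~~~
~~~++~~
~<+++~~
~~~~~~~
~~~~~~~
~~~~~~~
k=12  ~~~~~~~
~~~~~~~
~~~~~~~
~~++~~~
~^~++~~
~++++~~
~~~~~~~
~~~~~~~
~~~~~~~
k=13  ~~~~~~~
~~~~~~~
~~~~~~~
~~++~~~
~+>++~~
~++++~~
~~~~~~~
~~~~~~~
~~~~~~~
k=14  ~~~~~~~
~~~~~~~
~~~~~~~
~~++~~~
~++++~~
~+v++~~
~~~~~~~
~~~~~~~
~~~~~~~
k=15  ~~~~~~~
~~~~~~~
~~~~~~~
~~++~~~
~++++~~
~+~>+~~
~~~~~~~
~~~~~~~
~~~~~~~
k=16  ~~~~~~~
~~~~~~~
~~~~~~~
~~++~~~
~++^+~~
~+~~+~~
~~~~~~~
~~~~~~~
~~~~~~~
k=17  ~~~~~~~
~~~~~~~
~~~~~~~
~~++~~~
~+<~+~~
~+~~+~~
~~~~~~~
~~~~~~~
~~~~~~~
k=18  ~~~~~~~
~~~~~~~
~~~~~~~
~~++~~~
~+~~+~~
~+v~+~~
~~~~~~~
~~~~~~~
~~~~~~~
k=19  ~~~~~~~
~~~~~~~
~~~~~~~
~~++~~~
~+~~+~~
~<+~+~~
~~~~~~~
~~~~~~~
~~~~~~~
k=20  ~~~~~~~
~~~~~~~
~~~~~~~
~~++~~~
~+~~+~~
~~+~+~~
~v~~~~~
~~~~~~~
~~~~~~~
k=21  ~~~~~~~
~~~~~~~
~~~~~~~
~~++~~~
~+~~+~~
~~+~+~~
<+~~~~~
~~~~~~~
~~~~~~~
k=22  ~~~~~~~
~~~~~~~
~~~~~~~
~~++~~~
~+~~+~~
^~+~+~~
++~~~~~
~~~~~~~
~~~~~~~
k=23  ~~~~~~~
~~~~~~~
~~~~~~~
~~++~~~
~+~~+~~
+>+~+~~
++~~~~~
~~~~~~~
~~~~~~~
k=24  ~~~~~~~
~~~~~~~
~~~~~~~
~~++~~~
~+~~+~~
+++~+~~
+v~~~~~
~~~~~~~
~~~~~~~
k=25  ~~~~~~~
~~~~~~~
~~~~~~~
~~++~~~
~+~~+~~
+++~+~~
+~>~~~~
~~~~~~~
~~~~~~~
k=26  ~~~~~~~
~~~~~~~
~~~~~~~
~~++~~~
~+~~+~~
+++~+~~
+~+~~~~
~~v~~~~
~~~~~~~
k=27  ~~~~~~~
~~~~~~~
~~~~~~~
~~++~~~
~+~~+~~
+++~+~~
+~+~~~~
~<+~~~~
~~~~~~~
k=28  ~~~~~~~
~~~~~~~
~~~~~~~
~~++~~~
~+~~+~~
+++~+~~
+^+~~~~
~++~~~~
~~~~~~~
k=29  ~~~~~~~
~~~~~~~
~~~~~~~
~~++~~~
~+~~+~~
+++~+~~
++>~~~~
~++~~~~
~~~~~~~
k=30  ~~~~~~~
~~~~~~~
~~~~~~~
~~++~~~
~+~~+~~
++^~+~~
++~~~~~
~++~~~~
~~~~~~~
k=31  ~~~~~~~
~~~~~~~
~~~~~~~
~~++~~~
~+~~+~~
+<~~+~~
++~~~~~
~++~~~~
~~~~~~~
k=32  ~~~~~~~
~~~~~~~
~~~~~~~
~~++~~~
~+~~+~~
+~~~+~~
+v~~~~~
~++~~~~
~~~~~~~
k=33  ~~~~~~~
~~~~~~~
~~~~~~~
~~++~~~
~+~~+~~
+~~~+~~
+~>~~~~
~++~~~~
~~~~~~~
k=34  ~~~~~~~
~~~~~~~
~~~~~~~
~~++~~~
~+~~+~~
+~~~+~~
+~+~~~~
~+v~~~~
~~~~~~~
k=35  ~~~~~~~
~~~~~~~
~~~~~~~
~~++~~~
~+~~+~~
+~~~+~~
+~+~~~~
~+~>~~~
~~~~~~~
k=36  ~~~~~~~
~~~~~~~
~~~~~~~
~~++~~~
~+~~+~~
+~~~+~~
+~+~~~~
~+~+~~~
~~~v~~~
k=37  ~~~~~~~
~~~~~~~
~~~~~~~
~~++~~~
~+~~+~~
+~~~+~~
+~+~~~~
~+~+~~~
~~<+~~~
k=38  ~~~~~~~
~~~~~~~
~~~~~~~
~~++~~~
~+~~+~~
+~~~+~~
+~+~~~~
~+^+~~~
~~++~~~
k=39  ~~~~~~~
~~~~~~~
~~~~~~~
~~++~~~
~+~~+~~
+~~~+~~
+~+~~~~
~++>~~~
~~++~~~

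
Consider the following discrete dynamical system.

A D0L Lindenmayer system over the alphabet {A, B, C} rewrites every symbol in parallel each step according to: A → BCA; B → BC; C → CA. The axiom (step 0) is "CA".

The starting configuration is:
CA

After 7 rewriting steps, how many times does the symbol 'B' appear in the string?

200

[0] CA
[1] CABCA
[2] CABCABCCABCA
[3] CABCABCCABCABCCACABCABCCABCA
[4] CABCABCCABCABCCACABCABCCABCABCCACABCACABCABCCABCABCCACABCABCCABCA
[5] CABCABCCABCABCCACABCABCCABCABCCACABCACABCABCCABCABCCACABCA…CABCABCCACABCABCCABCABCCACABCACABCABCCABCABCCACABCABCCABCA  (len 151)
[6] CABCABCCABCABCCACABCABCCABCABCCACABCACABCABCCABCABCCACABCA…CABCABCCACABCABCCABCABCCACABCACABCABCCABCABCCACABCABCCABCA  (len 351)
[7] CABCABCCABCABCCACABCABCCABCABCCACABCACABCABCCABCABCCACABCA…CABCABCCACABCABCCABCABCCACABCACABCABCCABCABCCACABCABCCABCA  (len 816)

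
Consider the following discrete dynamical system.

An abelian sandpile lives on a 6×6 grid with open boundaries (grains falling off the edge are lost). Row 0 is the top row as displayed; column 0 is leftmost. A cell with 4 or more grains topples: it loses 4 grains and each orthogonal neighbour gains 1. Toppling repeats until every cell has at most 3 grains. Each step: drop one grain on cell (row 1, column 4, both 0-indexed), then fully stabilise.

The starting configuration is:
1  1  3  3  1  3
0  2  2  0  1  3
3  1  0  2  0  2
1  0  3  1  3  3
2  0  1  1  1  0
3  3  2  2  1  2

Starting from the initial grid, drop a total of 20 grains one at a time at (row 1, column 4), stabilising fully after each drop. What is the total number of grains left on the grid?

61

k=0  1  1  3  3  1  3
0  2  2  0  1  3
3  1  0  2  0  2
1  0  3  1  3  3
2  0  1  1  1  0
3  3  2  2  1  2
k=1  1  1  3  3  1  3
0  2  2  0  2  3
3  1  0  2  0  2
1  0  3  1  3  3
2  0  1  1  1  0
3  3  2  2  1  2
k=2  1  1  3  3  1  3
0  2  2  0  3  3
3  1  0  2  0  2
1  0  3  1  3  3
2  0  1  1  1  0
3  3  2  2  1  2
k=3  1  1  3  3  3  0
0  2  2  1  1  1
3  1  0  2  1  3
1  0  3  1  3  3
2  0  1  1  1  0
3  3  2  2  1  2
k=4  1  1  3  3  3  0
0  2  2  1  2  1
3  1  0  2  1  3
1  0  3  1  3  3
2  0  1  1  1  0
3  3  2  2  1  2
k=5  1  1  3  3  3  0
0  2  2  1  3  1
3  1  0  2  1  3
1  0  3  1  3  3
2  0  1  1  1  0
3  3  2  2  1  2
k=6  1  2  0  1  1  1
0  2  3  3  1  2
3  1  0  2  2  3
1  0  3  1  3  3
2  0  1  1  1  0
3  3  2  2  1  2
k=7  1  2  0  1  1  1
0  2  3  3  2  2
3  1  0  2  2  3
1  0  3  1  3  3
2  0  1  1  1  0
3  3  2  2  1  2
k=8  1  2  0  1  1  1
0  2  3  3  3  2
3  1  0  2  2  3
1  0  3  1  3  3
2  0  1  1  1  0
3  3  2  2  1  2
k=9  1  2  1  2  2  1
0  3  0  1  1  3
3  1  1  3  3  3
1  0  3  1  3  3
2  0  1  1  1  0
3  3  2  2  1  2
k=10  1  2  1  2  2  1
0  3  0  1  2  3
3  1  1  3  3  3
1  0  3  1  3  3
2  0  1  1  1  0
3  3  2  2  1  2
k=11  1  2  1  2  2  1
0  3  0  1  3  3
3  1  1  3  3  3
1  0  3  1  3  3
2  0  1  1  1  0
3  3  2  2  1  2
k=12  1  2  1  2  3  2
0  3  0  3  2  1
3  1  2  0  3  2
1  0  3  3  1  1
2  0  1  1  2  1
3  3  2  2  1  2
k=13  1  2  1  2  3  2
0  3  0  3  3  1
3  1  2  0  3  2
1  0  3  3  1  1
2  0  1  1  2  1
3  3  2  2  1  2
k=14  1  2  2  0  1  3
0  3  1  1  3  2
3  1  2  2  0  3
1  0  3  3  2  1
2  0  1  1  2  1
3  3  2  2  1  2
k=15  1  2  2  0  2  3
0  3  1  2  0  3
3  1  2  2  1  3
1  0  3  3  2  1
2  0  1  1  2  1
3  3  2  2  1  2
k=16  1  2  2  0  2  3
0  3  1  2  1  3
3  1  2  2  1  3
1  0  3  3  2  1
2  0  1  1  2  1
3  3  2  2  1  2
k=17  1  2  2  0  2  3
0  3  1  2  2  3
3  1  2  2  1  3
1  0  3  3  2  1
2  0  1  1  2  1
3  3  2  2  1  2
k=18  1  2  2  0  2  3
0  3  1  2  3  3
3  1  2  2  1  3
1  0  3  3  2  1
2  0  1  1  2  1
3  3  2  2  1  2
k=19  1  2  2  1  0  1
0  3  1  3  2  2
3  1  2  2  3  0
1  0  3  3  2  2
2  0  1  1  2  1
3  3  2  2  1  2
k=20  1  2  2  1  0  1
0  3  1  3  3  2
3  1  2  2  3  0
1  0  3  3  2  2
2  0  1  1  2  1
3  3  2  2  1  2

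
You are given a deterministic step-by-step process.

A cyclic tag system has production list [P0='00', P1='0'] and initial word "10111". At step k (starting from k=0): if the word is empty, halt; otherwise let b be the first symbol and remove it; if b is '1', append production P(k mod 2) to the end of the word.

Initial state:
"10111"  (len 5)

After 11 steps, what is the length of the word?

0) "10111"  (len 5)
1) "011100"  (len 6)
2) "11100"  (len 5)
3) "110000"  (len 6)
4) "100000"  (len 6)
5) "0000000"  (len 7)
6) "000000"  (len 6)
7) "00000"  (len 5)
8) "0000"  (len 4)
9) "000"  (len 3)
10) "00"  (len 2)
11) "0"  (len 1)

1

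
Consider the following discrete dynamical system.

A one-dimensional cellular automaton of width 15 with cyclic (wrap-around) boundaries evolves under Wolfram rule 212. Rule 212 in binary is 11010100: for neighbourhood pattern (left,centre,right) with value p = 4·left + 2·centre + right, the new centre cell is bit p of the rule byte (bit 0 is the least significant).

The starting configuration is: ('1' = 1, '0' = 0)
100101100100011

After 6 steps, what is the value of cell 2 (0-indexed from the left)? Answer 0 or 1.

0

t=0: 100101100100011
t=1: 110100110110001
t=2: 110110010011000
t=3: 010011011001100
t=4: 011001001100110
t=5: 001101100110011
t=6: 100100110011001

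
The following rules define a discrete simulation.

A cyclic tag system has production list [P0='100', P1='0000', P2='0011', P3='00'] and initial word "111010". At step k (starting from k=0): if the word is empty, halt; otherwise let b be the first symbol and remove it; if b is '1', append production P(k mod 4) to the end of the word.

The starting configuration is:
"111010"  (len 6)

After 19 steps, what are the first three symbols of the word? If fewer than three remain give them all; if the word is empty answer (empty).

000

[0] "111010"  (len 6)
[1] "11010100"  (len 8)
[2] "10101000000"  (len 11)
[3] "01010000000011"  (len 14)
[4] "1010000000011"  (len 13)
[5] "010000000011100"  (len 15)
[6] "10000000011100"  (len 14)
[7] "00000000111000011"  (len 17)
[8] "0000000111000011"  (len 16)
[9] "000000111000011"  (len 15)
[10] "00000111000011"  (len 14)
[11] "0000111000011"  (len 13)
[12] "000111000011"  (len 12)
[13] "00111000011"  (len 11)
[14] "0111000011"  (len 10)
[15] "111000011"  (len 9)
[16] "1100001100"  (len 10)
[17] "100001100100"  (len 12)
[18] "000011001000000"  (len 15)
[19] "00011001000000"  (len 14)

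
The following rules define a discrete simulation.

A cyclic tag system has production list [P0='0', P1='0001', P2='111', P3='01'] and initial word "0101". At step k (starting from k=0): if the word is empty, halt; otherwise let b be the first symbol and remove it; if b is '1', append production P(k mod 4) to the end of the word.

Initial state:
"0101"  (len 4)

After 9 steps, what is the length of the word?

gen 0: "0101"  (len 4)
gen 1: "101"  (len 3)
gen 2: "010001"  (len 6)
gen 3: "10001"  (len 5)
gen 4: "000101"  (len 6)
gen 5: "00101"  (len 5)
gen 6: "0101"  (len 4)
gen 7: "101"  (len 3)
gen 8: "0101"  (len 4)
gen 9: "101"  (len 3)

3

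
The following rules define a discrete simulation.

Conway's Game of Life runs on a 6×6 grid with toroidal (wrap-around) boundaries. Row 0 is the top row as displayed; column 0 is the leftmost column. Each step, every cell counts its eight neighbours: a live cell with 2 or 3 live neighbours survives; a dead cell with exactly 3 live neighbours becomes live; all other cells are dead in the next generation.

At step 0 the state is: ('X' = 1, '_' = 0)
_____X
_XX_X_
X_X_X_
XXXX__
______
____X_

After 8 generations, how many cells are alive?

16

0) _____X
_XX_X_
X_X_X_
XXXX__
______
____X_
1) ___XXX
XXX_X_
X___X_
X_XX_X
_XXX__
______
2) XXXXXX
XXX___
____X_
X____X
XX_XX_
______
3) ___XXX
______
______
XX_X__
XX__X_
______
4) ____X_
____X_
______
XXX__X
XXX__X
X__X__
5) ___XXX
______
XX___X
__X__X
___XX_
X_XXX_
6) __X__X
______
XX___X
_XXX_X
_X____
__X___
7) ______
_X___X
_X__XX
____XX
XX_X__
_XX___
8) XXX___
____XX
______
_XXX__
XX_XXX
XXX___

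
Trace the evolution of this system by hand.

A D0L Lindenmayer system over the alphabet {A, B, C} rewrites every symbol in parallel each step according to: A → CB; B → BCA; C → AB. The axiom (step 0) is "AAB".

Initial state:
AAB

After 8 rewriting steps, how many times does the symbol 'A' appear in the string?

gen 0: AAB
gen 1: CBCBBCA
gen 2: ABBCAABBCABCAABCB
gen 3: CBBCABCAABCBCBBCABCAABCBBCAABCBCBBCAABBCA
gen 4: ABBCABCAABCBBCAABCBCBBCAABBCAABBCABCAABCBBCAABCBCBBCAABBCABCAABCBCBBCAABBCAABBCABCAABCBCBBCABCAABCB
gen 5: CBBCABCAABCBBCAABCBCBBCAABBCABCAABCBCBBCAABBCAABBCABCAABCB…CBBCABCAABCBBCAABCBCBBCAABBCAABBCABCAABCBBCAABCBCBBCAABBCA  (len 239)
gen 6: ABBCABCAABCBBCAABCBCBBCAABBCABCAABCBCBBCAABBCAABBCABCAABCB…BCAABCBCBBCAABBCABCAABCBCBBCAABBCAABBCABCAABCBCBBCABCAABCB  (len 577)
gen 7: CBBCABCAABCBBCAABCBCBBCAABBCABCAABCBCBBCAABBCAABBCABCAABCB…CBBCABCAABCBBCAABCBCBBCAABBCAABBCABCAABCBBCAABCBCBBCAABBCA  (len 1393)
gen 8: ABBCABCAABCBBCAABCBCBBCAABBCABCAABCBCBBCAABBCAABBCABCAABCB…BCAABCBCBBCAABBCABCAABCBCBBCAABBCAABBCABCAABCBCBBCABCAABCB  (len 3363)

986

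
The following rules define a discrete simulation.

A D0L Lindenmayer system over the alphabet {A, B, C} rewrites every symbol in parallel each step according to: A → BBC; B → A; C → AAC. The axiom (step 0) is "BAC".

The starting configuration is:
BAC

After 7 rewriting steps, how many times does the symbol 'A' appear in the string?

k=0  BAC
k=1  ABBCAAC
k=2  BBCAAAACBBCBBCAAC
k=3  AAAACBBCBBCBBCBBCAACAAAACAAAACBBCBBCAAC
k=4  BBCBBCBBCBBCAACAAAACAAAACAAAACAAAACBBCBBCAACBBCBBCBBCBBCAACBBCBBCBBCBBCAACAAAACAAAACBBCBBCAAC
k=5  AAAACAAAACAAAACAAAACBBCBBCAACBBCBBCBBCBBCAACBBCBBCBBCBBCAA…BBCBBCAACBBCBBCBBCBBCAACBBCBBCBBCBBCAACAAAACAAAACBBCBBCAAC  (len 215)
k=6  BBCBBCBBCBBCAACBBCBBCBBCBBCAACBBCBBCBBCBBCAACBBCBBCBBCBBCA…BBCBBCAACBBCBBCBBCBBCAACBBCBBCBBCBBCAACAAAACAAAACBBCBBCAAC  (len 509)
k=7  AAAACAAAACAAAACAAAACBBCBBCAACAAAACAAAACAAAACAAAACBBCBBCAAC…BBCBBCAACBBCBBCBBCBBCAACBBCBBCBBCBBCAACAAAACAAAACBBCBBCAAC  (len 1183)

466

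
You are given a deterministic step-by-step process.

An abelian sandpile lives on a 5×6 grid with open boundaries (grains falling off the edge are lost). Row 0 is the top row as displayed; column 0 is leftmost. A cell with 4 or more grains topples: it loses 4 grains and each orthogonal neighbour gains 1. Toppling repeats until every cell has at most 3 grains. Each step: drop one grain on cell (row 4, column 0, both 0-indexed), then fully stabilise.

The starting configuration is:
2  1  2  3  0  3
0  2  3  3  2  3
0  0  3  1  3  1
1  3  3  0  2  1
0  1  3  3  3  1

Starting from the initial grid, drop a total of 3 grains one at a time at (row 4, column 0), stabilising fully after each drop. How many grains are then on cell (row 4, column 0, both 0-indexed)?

step 0: 2  1  2  3  0  3
0  2  3  3  2  3
0  0  3  1  3  1
1  3  3  0  2  1
0  1  3  3  3  1
step 1: 2  1  2  3  0  3
0  2  3  3  2  3
0  0  3  1  3  1
1  3  3  0  2  1
1  1  3  3  3  1
step 2: 2  1  2  3  0  3
0  2  3  3  2  3
0  0  3  1  3  1
1  3  3  0  2  1
2  1  3  3  3  1
step 3: 2  1  2  3  0  3
0  2  3  3  2  3
0  0  3  1  3  1
1  3  3  0  2  1
3  1  3  3  3  1

3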